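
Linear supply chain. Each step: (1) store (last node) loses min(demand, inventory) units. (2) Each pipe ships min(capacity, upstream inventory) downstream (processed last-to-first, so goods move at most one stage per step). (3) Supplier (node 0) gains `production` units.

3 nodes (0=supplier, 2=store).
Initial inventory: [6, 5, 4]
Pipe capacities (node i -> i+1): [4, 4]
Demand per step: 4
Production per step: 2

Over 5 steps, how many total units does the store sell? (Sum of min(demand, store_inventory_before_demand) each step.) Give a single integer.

Step 1: sold=4 (running total=4) -> [4 5 4]
Step 2: sold=4 (running total=8) -> [2 5 4]
Step 3: sold=4 (running total=12) -> [2 3 4]
Step 4: sold=4 (running total=16) -> [2 2 3]
Step 5: sold=3 (running total=19) -> [2 2 2]

Answer: 19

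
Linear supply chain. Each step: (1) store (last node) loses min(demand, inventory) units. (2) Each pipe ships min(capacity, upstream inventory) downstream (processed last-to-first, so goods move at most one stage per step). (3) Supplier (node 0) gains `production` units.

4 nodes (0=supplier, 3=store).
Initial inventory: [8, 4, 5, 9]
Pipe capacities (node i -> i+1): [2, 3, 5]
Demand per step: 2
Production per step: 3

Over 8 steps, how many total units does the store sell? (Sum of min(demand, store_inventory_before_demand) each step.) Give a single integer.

Step 1: sold=2 (running total=2) -> [9 3 3 12]
Step 2: sold=2 (running total=4) -> [10 2 3 13]
Step 3: sold=2 (running total=6) -> [11 2 2 14]
Step 4: sold=2 (running total=8) -> [12 2 2 14]
Step 5: sold=2 (running total=10) -> [13 2 2 14]
Step 6: sold=2 (running total=12) -> [14 2 2 14]
Step 7: sold=2 (running total=14) -> [15 2 2 14]
Step 8: sold=2 (running total=16) -> [16 2 2 14]

Answer: 16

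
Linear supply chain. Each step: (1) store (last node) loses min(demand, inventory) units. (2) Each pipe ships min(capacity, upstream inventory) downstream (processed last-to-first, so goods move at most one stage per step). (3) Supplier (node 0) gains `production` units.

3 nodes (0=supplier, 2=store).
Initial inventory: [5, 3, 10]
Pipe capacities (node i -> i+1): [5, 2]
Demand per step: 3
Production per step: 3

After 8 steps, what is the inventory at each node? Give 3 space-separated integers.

Step 1: demand=3,sold=3 ship[1->2]=2 ship[0->1]=5 prod=3 -> inv=[3 6 9]
Step 2: demand=3,sold=3 ship[1->2]=2 ship[0->1]=3 prod=3 -> inv=[3 7 8]
Step 3: demand=3,sold=3 ship[1->2]=2 ship[0->1]=3 prod=3 -> inv=[3 8 7]
Step 4: demand=3,sold=3 ship[1->2]=2 ship[0->1]=3 prod=3 -> inv=[3 9 6]
Step 5: demand=3,sold=3 ship[1->2]=2 ship[0->1]=3 prod=3 -> inv=[3 10 5]
Step 6: demand=3,sold=3 ship[1->2]=2 ship[0->1]=3 prod=3 -> inv=[3 11 4]
Step 7: demand=3,sold=3 ship[1->2]=2 ship[0->1]=3 prod=3 -> inv=[3 12 3]
Step 8: demand=3,sold=3 ship[1->2]=2 ship[0->1]=3 prod=3 -> inv=[3 13 2]

3 13 2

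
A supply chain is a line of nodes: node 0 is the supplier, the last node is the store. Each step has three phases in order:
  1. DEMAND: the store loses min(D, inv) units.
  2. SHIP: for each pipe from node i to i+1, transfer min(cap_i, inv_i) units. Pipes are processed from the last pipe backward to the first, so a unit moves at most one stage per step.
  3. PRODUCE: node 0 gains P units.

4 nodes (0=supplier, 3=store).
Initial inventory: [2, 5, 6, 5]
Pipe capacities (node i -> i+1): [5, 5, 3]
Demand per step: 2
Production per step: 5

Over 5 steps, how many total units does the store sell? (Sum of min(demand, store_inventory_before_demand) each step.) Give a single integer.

Answer: 10

Derivation:
Step 1: sold=2 (running total=2) -> [5 2 8 6]
Step 2: sold=2 (running total=4) -> [5 5 7 7]
Step 3: sold=2 (running total=6) -> [5 5 9 8]
Step 4: sold=2 (running total=8) -> [5 5 11 9]
Step 5: sold=2 (running total=10) -> [5 5 13 10]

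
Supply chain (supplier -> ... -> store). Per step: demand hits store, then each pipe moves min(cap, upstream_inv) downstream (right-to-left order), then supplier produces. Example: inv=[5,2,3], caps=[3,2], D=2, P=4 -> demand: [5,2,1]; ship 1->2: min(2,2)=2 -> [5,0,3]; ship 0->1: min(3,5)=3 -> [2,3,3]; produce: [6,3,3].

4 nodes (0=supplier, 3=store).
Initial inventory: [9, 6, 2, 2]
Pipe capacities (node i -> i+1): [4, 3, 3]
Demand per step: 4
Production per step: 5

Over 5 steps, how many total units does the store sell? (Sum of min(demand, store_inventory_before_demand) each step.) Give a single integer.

Answer: 13

Derivation:
Step 1: sold=2 (running total=2) -> [10 7 3 2]
Step 2: sold=2 (running total=4) -> [11 8 3 3]
Step 3: sold=3 (running total=7) -> [12 9 3 3]
Step 4: sold=3 (running total=10) -> [13 10 3 3]
Step 5: sold=3 (running total=13) -> [14 11 3 3]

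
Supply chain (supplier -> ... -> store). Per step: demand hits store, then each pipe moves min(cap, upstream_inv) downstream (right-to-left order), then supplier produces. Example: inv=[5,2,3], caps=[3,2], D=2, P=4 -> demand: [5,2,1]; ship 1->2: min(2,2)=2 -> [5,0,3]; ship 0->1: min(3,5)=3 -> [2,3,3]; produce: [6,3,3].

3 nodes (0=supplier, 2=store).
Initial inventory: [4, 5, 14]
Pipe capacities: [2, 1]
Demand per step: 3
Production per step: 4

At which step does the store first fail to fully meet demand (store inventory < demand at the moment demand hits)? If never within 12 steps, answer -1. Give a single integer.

Step 1: demand=3,sold=3 ship[1->2]=1 ship[0->1]=2 prod=4 -> [6 6 12]
Step 2: demand=3,sold=3 ship[1->2]=1 ship[0->1]=2 prod=4 -> [8 7 10]
Step 3: demand=3,sold=3 ship[1->2]=1 ship[0->1]=2 prod=4 -> [10 8 8]
Step 4: demand=3,sold=3 ship[1->2]=1 ship[0->1]=2 prod=4 -> [12 9 6]
Step 5: demand=3,sold=3 ship[1->2]=1 ship[0->1]=2 prod=4 -> [14 10 4]
Step 6: demand=3,sold=3 ship[1->2]=1 ship[0->1]=2 prod=4 -> [16 11 2]
Step 7: demand=3,sold=2 ship[1->2]=1 ship[0->1]=2 prod=4 -> [18 12 1]
Step 8: demand=3,sold=1 ship[1->2]=1 ship[0->1]=2 prod=4 -> [20 13 1]
Step 9: demand=3,sold=1 ship[1->2]=1 ship[0->1]=2 prod=4 -> [22 14 1]
Step 10: demand=3,sold=1 ship[1->2]=1 ship[0->1]=2 prod=4 -> [24 15 1]
Step 11: demand=3,sold=1 ship[1->2]=1 ship[0->1]=2 prod=4 -> [26 16 1]
Step 12: demand=3,sold=1 ship[1->2]=1 ship[0->1]=2 prod=4 -> [28 17 1]
First stockout at step 7

7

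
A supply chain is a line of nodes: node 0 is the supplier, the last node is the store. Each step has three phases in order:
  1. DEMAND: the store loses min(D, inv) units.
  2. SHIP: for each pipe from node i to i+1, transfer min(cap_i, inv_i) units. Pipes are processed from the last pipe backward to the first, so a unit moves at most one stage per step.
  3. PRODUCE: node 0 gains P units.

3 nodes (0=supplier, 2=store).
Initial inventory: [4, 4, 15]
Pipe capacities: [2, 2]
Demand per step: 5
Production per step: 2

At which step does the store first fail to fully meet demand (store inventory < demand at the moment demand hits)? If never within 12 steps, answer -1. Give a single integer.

Step 1: demand=5,sold=5 ship[1->2]=2 ship[0->1]=2 prod=2 -> [4 4 12]
Step 2: demand=5,sold=5 ship[1->2]=2 ship[0->1]=2 prod=2 -> [4 4 9]
Step 3: demand=5,sold=5 ship[1->2]=2 ship[0->1]=2 prod=2 -> [4 4 6]
Step 4: demand=5,sold=5 ship[1->2]=2 ship[0->1]=2 prod=2 -> [4 4 3]
Step 5: demand=5,sold=3 ship[1->2]=2 ship[0->1]=2 prod=2 -> [4 4 2]
Step 6: demand=5,sold=2 ship[1->2]=2 ship[0->1]=2 prod=2 -> [4 4 2]
Step 7: demand=5,sold=2 ship[1->2]=2 ship[0->1]=2 prod=2 -> [4 4 2]
Step 8: demand=5,sold=2 ship[1->2]=2 ship[0->1]=2 prod=2 -> [4 4 2]
Step 9: demand=5,sold=2 ship[1->2]=2 ship[0->1]=2 prod=2 -> [4 4 2]
Step 10: demand=5,sold=2 ship[1->2]=2 ship[0->1]=2 prod=2 -> [4 4 2]
Step 11: demand=5,sold=2 ship[1->2]=2 ship[0->1]=2 prod=2 -> [4 4 2]
Step 12: demand=5,sold=2 ship[1->2]=2 ship[0->1]=2 prod=2 -> [4 4 2]
First stockout at step 5

5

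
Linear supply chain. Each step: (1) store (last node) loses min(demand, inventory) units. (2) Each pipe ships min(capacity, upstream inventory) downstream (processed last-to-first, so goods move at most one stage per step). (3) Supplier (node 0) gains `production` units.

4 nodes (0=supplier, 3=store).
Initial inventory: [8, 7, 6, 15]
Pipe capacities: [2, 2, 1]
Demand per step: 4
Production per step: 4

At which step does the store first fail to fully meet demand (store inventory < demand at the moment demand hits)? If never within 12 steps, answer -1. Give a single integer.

Step 1: demand=4,sold=4 ship[2->3]=1 ship[1->2]=2 ship[0->1]=2 prod=4 -> [10 7 7 12]
Step 2: demand=4,sold=4 ship[2->3]=1 ship[1->2]=2 ship[0->1]=2 prod=4 -> [12 7 8 9]
Step 3: demand=4,sold=4 ship[2->3]=1 ship[1->2]=2 ship[0->1]=2 prod=4 -> [14 7 9 6]
Step 4: demand=4,sold=4 ship[2->3]=1 ship[1->2]=2 ship[0->1]=2 prod=4 -> [16 7 10 3]
Step 5: demand=4,sold=3 ship[2->3]=1 ship[1->2]=2 ship[0->1]=2 prod=4 -> [18 7 11 1]
Step 6: demand=4,sold=1 ship[2->3]=1 ship[1->2]=2 ship[0->1]=2 prod=4 -> [20 7 12 1]
Step 7: demand=4,sold=1 ship[2->3]=1 ship[1->2]=2 ship[0->1]=2 prod=4 -> [22 7 13 1]
Step 8: demand=4,sold=1 ship[2->3]=1 ship[1->2]=2 ship[0->1]=2 prod=4 -> [24 7 14 1]
Step 9: demand=4,sold=1 ship[2->3]=1 ship[1->2]=2 ship[0->1]=2 prod=4 -> [26 7 15 1]
Step 10: demand=4,sold=1 ship[2->3]=1 ship[1->2]=2 ship[0->1]=2 prod=4 -> [28 7 16 1]
Step 11: demand=4,sold=1 ship[2->3]=1 ship[1->2]=2 ship[0->1]=2 prod=4 -> [30 7 17 1]
Step 12: demand=4,sold=1 ship[2->3]=1 ship[1->2]=2 ship[0->1]=2 prod=4 -> [32 7 18 1]
First stockout at step 5

5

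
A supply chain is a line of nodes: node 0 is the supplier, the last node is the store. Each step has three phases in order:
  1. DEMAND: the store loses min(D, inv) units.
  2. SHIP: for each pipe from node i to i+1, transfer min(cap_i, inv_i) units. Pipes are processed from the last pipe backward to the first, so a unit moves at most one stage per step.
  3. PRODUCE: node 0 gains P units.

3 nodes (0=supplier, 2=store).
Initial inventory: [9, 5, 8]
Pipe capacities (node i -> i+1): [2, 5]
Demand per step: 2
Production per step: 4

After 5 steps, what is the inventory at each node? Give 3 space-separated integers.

Step 1: demand=2,sold=2 ship[1->2]=5 ship[0->1]=2 prod=4 -> inv=[11 2 11]
Step 2: demand=2,sold=2 ship[1->2]=2 ship[0->1]=2 prod=4 -> inv=[13 2 11]
Step 3: demand=2,sold=2 ship[1->2]=2 ship[0->1]=2 prod=4 -> inv=[15 2 11]
Step 4: demand=2,sold=2 ship[1->2]=2 ship[0->1]=2 prod=4 -> inv=[17 2 11]
Step 5: demand=2,sold=2 ship[1->2]=2 ship[0->1]=2 prod=4 -> inv=[19 2 11]

19 2 11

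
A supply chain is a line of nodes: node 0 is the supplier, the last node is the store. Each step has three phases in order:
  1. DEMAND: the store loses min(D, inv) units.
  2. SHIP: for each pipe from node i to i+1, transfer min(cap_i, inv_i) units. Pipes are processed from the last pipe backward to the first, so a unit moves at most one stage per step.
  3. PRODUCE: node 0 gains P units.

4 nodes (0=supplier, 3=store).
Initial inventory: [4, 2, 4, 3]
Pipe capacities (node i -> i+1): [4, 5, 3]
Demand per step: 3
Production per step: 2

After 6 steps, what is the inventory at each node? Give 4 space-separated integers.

Step 1: demand=3,sold=3 ship[2->3]=3 ship[1->2]=2 ship[0->1]=4 prod=2 -> inv=[2 4 3 3]
Step 2: demand=3,sold=3 ship[2->3]=3 ship[1->2]=4 ship[0->1]=2 prod=2 -> inv=[2 2 4 3]
Step 3: demand=3,sold=3 ship[2->3]=3 ship[1->2]=2 ship[0->1]=2 prod=2 -> inv=[2 2 3 3]
Step 4: demand=3,sold=3 ship[2->3]=3 ship[1->2]=2 ship[0->1]=2 prod=2 -> inv=[2 2 2 3]
Step 5: demand=3,sold=3 ship[2->3]=2 ship[1->2]=2 ship[0->1]=2 prod=2 -> inv=[2 2 2 2]
Step 6: demand=3,sold=2 ship[2->3]=2 ship[1->2]=2 ship[0->1]=2 prod=2 -> inv=[2 2 2 2]

2 2 2 2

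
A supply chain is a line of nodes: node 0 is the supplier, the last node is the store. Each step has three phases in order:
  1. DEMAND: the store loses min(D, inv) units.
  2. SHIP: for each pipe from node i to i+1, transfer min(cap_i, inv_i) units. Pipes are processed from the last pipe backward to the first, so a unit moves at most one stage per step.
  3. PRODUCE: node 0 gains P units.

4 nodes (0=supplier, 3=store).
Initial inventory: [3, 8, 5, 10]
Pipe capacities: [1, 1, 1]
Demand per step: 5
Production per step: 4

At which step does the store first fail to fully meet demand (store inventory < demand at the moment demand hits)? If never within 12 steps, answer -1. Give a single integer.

Step 1: demand=5,sold=5 ship[2->3]=1 ship[1->2]=1 ship[0->1]=1 prod=4 -> [6 8 5 6]
Step 2: demand=5,sold=5 ship[2->3]=1 ship[1->2]=1 ship[0->1]=1 prod=4 -> [9 8 5 2]
Step 3: demand=5,sold=2 ship[2->3]=1 ship[1->2]=1 ship[0->1]=1 prod=4 -> [12 8 5 1]
Step 4: demand=5,sold=1 ship[2->3]=1 ship[1->2]=1 ship[0->1]=1 prod=4 -> [15 8 5 1]
Step 5: demand=5,sold=1 ship[2->3]=1 ship[1->2]=1 ship[0->1]=1 prod=4 -> [18 8 5 1]
Step 6: demand=5,sold=1 ship[2->3]=1 ship[1->2]=1 ship[0->1]=1 prod=4 -> [21 8 5 1]
Step 7: demand=5,sold=1 ship[2->3]=1 ship[1->2]=1 ship[0->1]=1 prod=4 -> [24 8 5 1]
Step 8: demand=5,sold=1 ship[2->3]=1 ship[1->2]=1 ship[0->1]=1 prod=4 -> [27 8 5 1]
Step 9: demand=5,sold=1 ship[2->3]=1 ship[1->2]=1 ship[0->1]=1 prod=4 -> [30 8 5 1]
Step 10: demand=5,sold=1 ship[2->3]=1 ship[1->2]=1 ship[0->1]=1 prod=4 -> [33 8 5 1]
Step 11: demand=5,sold=1 ship[2->3]=1 ship[1->2]=1 ship[0->1]=1 prod=4 -> [36 8 5 1]
Step 12: demand=5,sold=1 ship[2->3]=1 ship[1->2]=1 ship[0->1]=1 prod=4 -> [39 8 5 1]
First stockout at step 3

3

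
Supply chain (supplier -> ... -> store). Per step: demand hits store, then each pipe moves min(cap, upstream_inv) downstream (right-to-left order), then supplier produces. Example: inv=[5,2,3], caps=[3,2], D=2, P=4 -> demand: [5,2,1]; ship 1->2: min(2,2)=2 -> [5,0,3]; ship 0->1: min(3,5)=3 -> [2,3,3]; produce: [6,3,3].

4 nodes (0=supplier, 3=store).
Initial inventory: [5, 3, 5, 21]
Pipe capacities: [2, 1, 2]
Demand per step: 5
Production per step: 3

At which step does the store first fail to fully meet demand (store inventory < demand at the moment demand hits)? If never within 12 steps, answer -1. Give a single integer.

Step 1: demand=5,sold=5 ship[2->3]=2 ship[1->2]=1 ship[0->1]=2 prod=3 -> [6 4 4 18]
Step 2: demand=5,sold=5 ship[2->3]=2 ship[1->2]=1 ship[0->1]=2 prod=3 -> [7 5 3 15]
Step 3: demand=5,sold=5 ship[2->3]=2 ship[1->2]=1 ship[0->1]=2 prod=3 -> [8 6 2 12]
Step 4: demand=5,sold=5 ship[2->3]=2 ship[1->2]=1 ship[0->1]=2 prod=3 -> [9 7 1 9]
Step 5: demand=5,sold=5 ship[2->3]=1 ship[1->2]=1 ship[0->1]=2 prod=3 -> [10 8 1 5]
Step 6: demand=5,sold=5 ship[2->3]=1 ship[1->2]=1 ship[0->1]=2 prod=3 -> [11 9 1 1]
Step 7: demand=5,sold=1 ship[2->3]=1 ship[1->2]=1 ship[0->1]=2 prod=3 -> [12 10 1 1]
Step 8: demand=5,sold=1 ship[2->3]=1 ship[1->2]=1 ship[0->1]=2 prod=3 -> [13 11 1 1]
Step 9: demand=5,sold=1 ship[2->3]=1 ship[1->2]=1 ship[0->1]=2 prod=3 -> [14 12 1 1]
Step 10: demand=5,sold=1 ship[2->3]=1 ship[1->2]=1 ship[0->1]=2 prod=3 -> [15 13 1 1]
Step 11: demand=5,sold=1 ship[2->3]=1 ship[1->2]=1 ship[0->1]=2 prod=3 -> [16 14 1 1]
Step 12: demand=5,sold=1 ship[2->3]=1 ship[1->2]=1 ship[0->1]=2 prod=3 -> [17 15 1 1]
First stockout at step 7

7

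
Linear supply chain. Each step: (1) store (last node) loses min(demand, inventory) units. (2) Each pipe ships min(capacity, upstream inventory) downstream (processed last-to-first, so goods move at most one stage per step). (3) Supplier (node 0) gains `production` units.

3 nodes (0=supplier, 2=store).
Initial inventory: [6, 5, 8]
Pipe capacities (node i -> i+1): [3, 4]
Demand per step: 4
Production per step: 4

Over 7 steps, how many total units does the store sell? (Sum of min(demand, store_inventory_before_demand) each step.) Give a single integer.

Answer: 28

Derivation:
Step 1: sold=4 (running total=4) -> [7 4 8]
Step 2: sold=4 (running total=8) -> [8 3 8]
Step 3: sold=4 (running total=12) -> [9 3 7]
Step 4: sold=4 (running total=16) -> [10 3 6]
Step 5: sold=4 (running total=20) -> [11 3 5]
Step 6: sold=4 (running total=24) -> [12 3 4]
Step 7: sold=4 (running total=28) -> [13 3 3]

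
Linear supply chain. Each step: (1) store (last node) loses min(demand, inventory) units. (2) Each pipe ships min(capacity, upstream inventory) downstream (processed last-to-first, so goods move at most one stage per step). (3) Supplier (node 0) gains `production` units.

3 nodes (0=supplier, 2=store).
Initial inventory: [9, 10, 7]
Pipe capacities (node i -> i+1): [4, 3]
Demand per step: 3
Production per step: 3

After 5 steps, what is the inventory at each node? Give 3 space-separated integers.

Step 1: demand=3,sold=3 ship[1->2]=3 ship[0->1]=4 prod=3 -> inv=[8 11 7]
Step 2: demand=3,sold=3 ship[1->2]=3 ship[0->1]=4 prod=3 -> inv=[7 12 7]
Step 3: demand=3,sold=3 ship[1->2]=3 ship[0->1]=4 prod=3 -> inv=[6 13 7]
Step 4: demand=3,sold=3 ship[1->2]=3 ship[0->1]=4 prod=3 -> inv=[5 14 7]
Step 5: demand=3,sold=3 ship[1->2]=3 ship[0->1]=4 prod=3 -> inv=[4 15 7]

4 15 7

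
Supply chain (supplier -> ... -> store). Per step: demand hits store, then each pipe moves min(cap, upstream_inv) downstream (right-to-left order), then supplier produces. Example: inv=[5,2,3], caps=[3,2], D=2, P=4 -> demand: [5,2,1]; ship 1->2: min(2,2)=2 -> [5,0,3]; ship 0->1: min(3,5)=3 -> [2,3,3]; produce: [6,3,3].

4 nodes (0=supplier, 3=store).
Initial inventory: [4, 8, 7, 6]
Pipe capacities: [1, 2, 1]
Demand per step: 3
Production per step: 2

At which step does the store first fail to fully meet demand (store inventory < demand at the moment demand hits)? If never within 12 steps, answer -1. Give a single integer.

Step 1: demand=3,sold=3 ship[2->3]=1 ship[1->2]=2 ship[0->1]=1 prod=2 -> [5 7 8 4]
Step 2: demand=3,sold=3 ship[2->3]=1 ship[1->2]=2 ship[0->1]=1 prod=2 -> [6 6 9 2]
Step 3: demand=3,sold=2 ship[2->3]=1 ship[1->2]=2 ship[0->1]=1 prod=2 -> [7 5 10 1]
Step 4: demand=3,sold=1 ship[2->3]=1 ship[1->2]=2 ship[0->1]=1 prod=2 -> [8 4 11 1]
Step 5: demand=3,sold=1 ship[2->3]=1 ship[1->2]=2 ship[0->1]=1 prod=2 -> [9 3 12 1]
Step 6: demand=3,sold=1 ship[2->3]=1 ship[1->2]=2 ship[0->1]=1 prod=2 -> [10 2 13 1]
Step 7: demand=3,sold=1 ship[2->3]=1 ship[1->2]=2 ship[0->1]=1 prod=2 -> [11 1 14 1]
Step 8: demand=3,sold=1 ship[2->3]=1 ship[1->2]=1 ship[0->1]=1 prod=2 -> [12 1 14 1]
Step 9: demand=3,sold=1 ship[2->3]=1 ship[1->2]=1 ship[0->1]=1 prod=2 -> [13 1 14 1]
Step 10: demand=3,sold=1 ship[2->3]=1 ship[1->2]=1 ship[0->1]=1 prod=2 -> [14 1 14 1]
Step 11: demand=3,sold=1 ship[2->3]=1 ship[1->2]=1 ship[0->1]=1 prod=2 -> [15 1 14 1]
Step 12: demand=3,sold=1 ship[2->3]=1 ship[1->2]=1 ship[0->1]=1 prod=2 -> [16 1 14 1]
First stockout at step 3

3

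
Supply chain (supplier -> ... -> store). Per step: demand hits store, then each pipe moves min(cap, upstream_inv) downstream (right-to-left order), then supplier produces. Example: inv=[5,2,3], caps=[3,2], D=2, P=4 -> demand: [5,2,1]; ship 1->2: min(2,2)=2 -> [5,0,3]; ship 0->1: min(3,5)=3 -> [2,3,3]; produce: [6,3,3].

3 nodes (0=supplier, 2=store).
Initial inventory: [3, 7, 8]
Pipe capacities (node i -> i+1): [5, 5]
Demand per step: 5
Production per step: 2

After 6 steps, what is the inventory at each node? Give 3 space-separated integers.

Step 1: demand=5,sold=5 ship[1->2]=5 ship[0->1]=3 prod=2 -> inv=[2 5 8]
Step 2: demand=5,sold=5 ship[1->2]=5 ship[0->1]=2 prod=2 -> inv=[2 2 8]
Step 3: demand=5,sold=5 ship[1->2]=2 ship[0->1]=2 prod=2 -> inv=[2 2 5]
Step 4: demand=5,sold=5 ship[1->2]=2 ship[0->1]=2 prod=2 -> inv=[2 2 2]
Step 5: demand=5,sold=2 ship[1->2]=2 ship[0->1]=2 prod=2 -> inv=[2 2 2]
Step 6: demand=5,sold=2 ship[1->2]=2 ship[0->1]=2 prod=2 -> inv=[2 2 2]

2 2 2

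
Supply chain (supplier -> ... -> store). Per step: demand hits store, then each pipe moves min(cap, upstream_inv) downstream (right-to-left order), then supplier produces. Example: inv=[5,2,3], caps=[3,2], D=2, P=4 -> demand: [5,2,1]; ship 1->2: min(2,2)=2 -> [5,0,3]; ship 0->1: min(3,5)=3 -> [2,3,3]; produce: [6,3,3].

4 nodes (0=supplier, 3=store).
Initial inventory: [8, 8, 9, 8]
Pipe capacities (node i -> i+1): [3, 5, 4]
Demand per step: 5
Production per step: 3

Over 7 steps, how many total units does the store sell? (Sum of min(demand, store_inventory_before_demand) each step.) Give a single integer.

Step 1: sold=5 (running total=5) -> [8 6 10 7]
Step 2: sold=5 (running total=10) -> [8 4 11 6]
Step 3: sold=5 (running total=15) -> [8 3 11 5]
Step 4: sold=5 (running total=20) -> [8 3 10 4]
Step 5: sold=4 (running total=24) -> [8 3 9 4]
Step 6: sold=4 (running total=28) -> [8 3 8 4]
Step 7: sold=4 (running total=32) -> [8 3 7 4]

Answer: 32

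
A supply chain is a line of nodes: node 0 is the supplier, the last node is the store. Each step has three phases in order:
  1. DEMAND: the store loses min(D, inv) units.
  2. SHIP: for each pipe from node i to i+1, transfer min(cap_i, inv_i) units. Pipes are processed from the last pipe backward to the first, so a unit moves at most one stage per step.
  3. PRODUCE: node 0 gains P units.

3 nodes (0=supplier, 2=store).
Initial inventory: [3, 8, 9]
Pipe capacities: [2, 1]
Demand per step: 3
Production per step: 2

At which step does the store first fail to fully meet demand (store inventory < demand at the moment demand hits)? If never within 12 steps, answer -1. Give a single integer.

Step 1: demand=3,sold=3 ship[1->2]=1 ship[0->1]=2 prod=2 -> [3 9 7]
Step 2: demand=3,sold=3 ship[1->2]=1 ship[0->1]=2 prod=2 -> [3 10 5]
Step 3: demand=3,sold=3 ship[1->2]=1 ship[0->1]=2 prod=2 -> [3 11 3]
Step 4: demand=3,sold=3 ship[1->2]=1 ship[0->1]=2 prod=2 -> [3 12 1]
Step 5: demand=3,sold=1 ship[1->2]=1 ship[0->1]=2 prod=2 -> [3 13 1]
Step 6: demand=3,sold=1 ship[1->2]=1 ship[0->1]=2 prod=2 -> [3 14 1]
Step 7: demand=3,sold=1 ship[1->2]=1 ship[0->1]=2 prod=2 -> [3 15 1]
Step 8: demand=3,sold=1 ship[1->2]=1 ship[0->1]=2 prod=2 -> [3 16 1]
Step 9: demand=3,sold=1 ship[1->2]=1 ship[0->1]=2 prod=2 -> [3 17 1]
Step 10: demand=3,sold=1 ship[1->2]=1 ship[0->1]=2 prod=2 -> [3 18 1]
Step 11: demand=3,sold=1 ship[1->2]=1 ship[0->1]=2 prod=2 -> [3 19 1]
Step 12: demand=3,sold=1 ship[1->2]=1 ship[0->1]=2 prod=2 -> [3 20 1]
First stockout at step 5

5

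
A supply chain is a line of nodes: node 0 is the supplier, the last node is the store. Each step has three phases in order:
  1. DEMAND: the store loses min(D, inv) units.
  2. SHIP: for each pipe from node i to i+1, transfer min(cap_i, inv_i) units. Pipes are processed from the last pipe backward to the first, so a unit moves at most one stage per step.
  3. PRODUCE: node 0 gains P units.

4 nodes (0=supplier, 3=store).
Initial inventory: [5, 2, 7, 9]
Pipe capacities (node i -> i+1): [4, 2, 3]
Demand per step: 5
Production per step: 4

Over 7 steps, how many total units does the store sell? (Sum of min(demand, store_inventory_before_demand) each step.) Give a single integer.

Answer: 26

Derivation:
Step 1: sold=5 (running total=5) -> [5 4 6 7]
Step 2: sold=5 (running total=10) -> [5 6 5 5]
Step 3: sold=5 (running total=15) -> [5 8 4 3]
Step 4: sold=3 (running total=18) -> [5 10 3 3]
Step 5: sold=3 (running total=21) -> [5 12 2 3]
Step 6: sold=3 (running total=24) -> [5 14 2 2]
Step 7: sold=2 (running total=26) -> [5 16 2 2]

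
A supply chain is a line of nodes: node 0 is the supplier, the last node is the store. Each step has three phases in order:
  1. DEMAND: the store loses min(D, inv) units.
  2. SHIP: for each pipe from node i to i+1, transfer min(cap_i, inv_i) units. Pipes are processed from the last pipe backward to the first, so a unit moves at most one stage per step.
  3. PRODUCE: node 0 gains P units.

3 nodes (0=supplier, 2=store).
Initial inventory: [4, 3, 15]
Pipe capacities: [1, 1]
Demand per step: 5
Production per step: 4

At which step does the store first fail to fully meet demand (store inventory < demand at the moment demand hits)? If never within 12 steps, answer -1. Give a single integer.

Step 1: demand=5,sold=5 ship[1->2]=1 ship[0->1]=1 prod=4 -> [7 3 11]
Step 2: demand=5,sold=5 ship[1->2]=1 ship[0->1]=1 prod=4 -> [10 3 7]
Step 3: demand=5,sold=5 ship[1->2]=1 ship[0->1]=1 prod=4 -> [13 3 3]
Step 4: demand=5,sold=3 ship[1->2]=1 ship[0->1]=1 prod=4 -> [16 3 1]
Step 5: demand=5,sold=1 ship[1->2]=1 ship[0->1]=1 prod=4 -> [19 3 1]
Step 6: demand=5,sold=1 ship[1->2]=1 ship[0->1]=1 prod=4 -> [22 3 1]
Step 7: demand=5,sold=1 ship[1->2]=1 ship[0->1]=1 prod=4 -> [25 3 1]
Step 8: demand=5,sold=1 ship[1->2]=1 ship[0->1]=1 prod=4 -> [28 3 1]
Step 9: demand=5,sold=1 ship[1->2]=1 ship[0->1]=1 prod=4 -> [31 3 1]
Step 10: demand=5,sold=1 ship[1->2]=1 ship[0->1]=1 prod=4 -> [34 3 1]
Step 11: demand=5,sold=1 ship[1->2]=1 ship[0->1]=1 prod=4 -> [37 3 1]
Step 12: demand=5,sold=1 ship[1->2]=1 ship[0->1]=1 prod=4 -> [40 3 1]
First stockout at step 4

4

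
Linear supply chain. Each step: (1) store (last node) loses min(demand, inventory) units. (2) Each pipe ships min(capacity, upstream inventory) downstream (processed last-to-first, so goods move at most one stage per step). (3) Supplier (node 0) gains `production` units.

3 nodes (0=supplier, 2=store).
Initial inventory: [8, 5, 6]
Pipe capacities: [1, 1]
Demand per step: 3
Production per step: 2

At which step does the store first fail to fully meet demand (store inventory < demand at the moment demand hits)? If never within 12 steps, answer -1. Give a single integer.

Step 1: demand=3,sold=3 ship[1->2]=1 ship[0->1]=1 prod=2 -> [9 5 4]
Step 2: demand=3,sold=3 ship[1->2]=1 ship[0->1]=1 prod=2 -> [10 5 2]
Step 3: demand=3,sold=2 ship[1->2]=1 ship[0->1]=1 prod=2 -> [11 5 1]
Step 4: demand=3,sold=1 ship[1->2]=1 ship[0->1]=1 prod=2 -> [12 5 1]
Step 5: demand=3,sold=1 ship[1->2]=1 ship[0->1]=1 prod=2 -> [13 5 1]
Step 6: demand=3,sold=1 ship[1->2]=1 ship[0->1]=1 prod=2 -> [14 5 1]
Step 7: demand=3,sold=1 ship[1->2]=1 ship[0->1]=1 prod=2 -> [15 5 1]
Step 8: demand=3,sold=1 ship[1->2]=1 ship[0->1]=1 prod=2 -> [16 5 1]
Step 9: demand=3,sold=1 ship[1->2]=1 ship[0->1]=1 prod=2 -> [17 5 1]
Step 10: demand=3,sold=1 ship[1->2]=1 ship[0->1]=1 prod=2 -> [18 5 1]
Step 11: demand=3,sold=1 ship[1->2]=1 ship[0->1]=1 prod=2 -> [19 5 1]
Step 12: demand=3,sold=1 ship[1->2]=1 ship[0->1]=1 prod=2 -> [20 5 1]
First stockout at step 3

3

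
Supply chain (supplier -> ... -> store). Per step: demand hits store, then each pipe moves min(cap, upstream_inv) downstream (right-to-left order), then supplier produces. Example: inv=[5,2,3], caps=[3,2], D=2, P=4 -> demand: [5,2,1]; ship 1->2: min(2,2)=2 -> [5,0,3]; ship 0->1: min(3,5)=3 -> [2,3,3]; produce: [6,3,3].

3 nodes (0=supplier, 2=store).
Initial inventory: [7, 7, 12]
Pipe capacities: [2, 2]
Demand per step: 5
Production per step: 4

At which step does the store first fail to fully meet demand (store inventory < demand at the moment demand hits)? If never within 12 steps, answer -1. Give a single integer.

Step 1: demand=5,sold=5 ship[1->2]=2 ship[0->1]=2 prod=4 -> [9 7 9]
Step 2: demand=5,sold=5 ship[1->2]=2 ship[0->1]=2 prod=4 -> [11 7 6]
Step 3: demand=5,sold=5 ship[1->2]=2 ship[0->1]=2 prod=4 -> [13 7 3]
Step 4: demand=5,sold=3 ship[1->2]=2 ship[0->1]=2 prod=4 -> [15 7 2]
Step 5: demand=5,sold=2 ship[1->2]=2 ship[0->1]=2 prod=4 -> [17 7 2]
Step 6: demand=5,sold=2 ship[1->2]=2 ship[0->1]=2 prod=4 -> [19 7 2]
Step 7: demand=5,sold=2 ship[1->2]=2 ship[0->1]=2 prod=4 -> [21 7 2]
Step 8: demand=5,sold=2 ship[1->2]=2 ship[0->1]=2 prod=4 -> [23 7 2]
Step 9: demand=5,sold=2 ship[1->2]=2 ship[0->1]=2 prod=4 -> [25 7 2]
Step 10: demand=5,sold=2 ship[1->2]=2 ship[0->1]=2 prod=4 -> [27 7 2]
Step 11: demand=5,sold=2 ship[1->2]=2 ship[0->1]=2 prod=4 -> [29 7 2]
Step 12: demand=5,sold=2 ship[1->2]=2 ship[0->1]=2 prod=4 -> [31 7 2]
First stockout at step 4

4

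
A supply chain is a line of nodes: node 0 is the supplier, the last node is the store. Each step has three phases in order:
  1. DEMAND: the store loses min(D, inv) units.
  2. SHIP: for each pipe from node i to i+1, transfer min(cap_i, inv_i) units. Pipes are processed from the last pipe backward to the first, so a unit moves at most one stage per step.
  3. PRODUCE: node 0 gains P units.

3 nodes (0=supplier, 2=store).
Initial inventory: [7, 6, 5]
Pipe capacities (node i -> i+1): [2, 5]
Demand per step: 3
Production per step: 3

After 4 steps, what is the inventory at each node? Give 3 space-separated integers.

Step 1: demand=3,sold=3 ship[1->2]=5 ship[0->1]=2 prod=3 -> inv=[8 3 7]
Step 2: demand=3,sold=3 ship[1->2]=3 ship[0->1]=2 prod=3 -> inv=[9 2 7]
Step 3: demand=3,sold=3 ship[1->2]=2 ship[0->1]=2 prod=3 -> inv=[10 2 6]
Step 4: demand=3,sold=3 ship[1->2]=2 ship[0->1]=2 prod=3 -> inv=[11 2 5]

11 2 5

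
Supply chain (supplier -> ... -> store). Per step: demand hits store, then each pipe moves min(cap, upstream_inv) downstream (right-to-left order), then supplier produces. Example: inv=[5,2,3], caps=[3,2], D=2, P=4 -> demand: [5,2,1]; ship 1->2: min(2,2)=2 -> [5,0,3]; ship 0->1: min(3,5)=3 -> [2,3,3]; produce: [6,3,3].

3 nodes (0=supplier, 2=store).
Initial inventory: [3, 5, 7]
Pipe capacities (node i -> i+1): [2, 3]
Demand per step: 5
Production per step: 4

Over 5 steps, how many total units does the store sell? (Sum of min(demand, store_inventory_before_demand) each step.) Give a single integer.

Step 1: sold=5 (running total=5) -> [5 4 5]
Step 2: sold=5 (running total=10) -> [7 3 3]
Step 3: sold=3 (running total=13) -> [9 2 3]
Step 4: sold=3 (running total=16) -> [11 2 2]
Step 5: sold=2 (running total=18) -> [13 2 2]

Answer: 18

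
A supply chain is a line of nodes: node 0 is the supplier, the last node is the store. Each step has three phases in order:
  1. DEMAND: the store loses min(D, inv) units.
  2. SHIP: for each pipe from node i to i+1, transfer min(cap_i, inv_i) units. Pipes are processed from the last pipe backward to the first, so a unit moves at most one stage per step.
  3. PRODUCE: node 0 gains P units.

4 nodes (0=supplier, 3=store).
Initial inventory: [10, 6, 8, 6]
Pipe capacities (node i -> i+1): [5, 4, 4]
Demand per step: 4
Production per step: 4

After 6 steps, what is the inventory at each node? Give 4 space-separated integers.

Step 1: demand=4,sold=4 ship[2->3]=4 ship[1->2]=4 ship[0->1]=5 prod=4 -> inv=[9 7 8 6]
Step 2: demand=4,sold=4 ship[2->3]=4 ship[1->2]=4 ship[0->1]=5 prod=4 -> inv=[8 8 8 6]
Step 3: demand=4,sold=4 ship[2->3]=4 ship[1->2]=4 ship[0->1]=5 prod=4 -> inv=[7 9 8 6]
Step 4: demand=4,sold=4 ship[2->3]=4 ship[1->2]=4 ship[0->1]=5 prod=4 -> inv=[6 10 8 6]
Step 5: demand=4,sold=4 ship[2->3]=4 ship[1->2]=4 ship[0->1]=5 prod=4 -> inv=[5 11 8 6]
Step 6: demand=4,sold=4 ship[2->3]=4 ship[1->2]=4 ship[0->1]=5 prod=4 -> inv=[4 12 8 6]

4 12 8 6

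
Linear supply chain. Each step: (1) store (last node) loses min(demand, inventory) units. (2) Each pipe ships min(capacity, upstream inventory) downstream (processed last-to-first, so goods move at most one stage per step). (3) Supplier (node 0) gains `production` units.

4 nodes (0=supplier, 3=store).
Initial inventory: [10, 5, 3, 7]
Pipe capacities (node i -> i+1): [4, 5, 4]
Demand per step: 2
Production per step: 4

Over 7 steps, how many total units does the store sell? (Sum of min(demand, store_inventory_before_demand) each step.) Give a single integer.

Answer: 14

Derivation:
Step 1: sold=2 (running total=2) -> [10 4 5 8]
Step 2: sold=2 (running total=4) -> [10 4 5 10]
Step 3: sold=2 (running total=6) -> [10 4 5 12]
Step 4: sold=2 (running total=8) -> [10 4 5 14]
Step 5: sold=2 (running total=10) -> [10 4 5 16]
Step 6: sold=2 (running total=12) -> [10 4 5 18]
Step 7: sold=2 (running total=14) -> [10 4 5 20]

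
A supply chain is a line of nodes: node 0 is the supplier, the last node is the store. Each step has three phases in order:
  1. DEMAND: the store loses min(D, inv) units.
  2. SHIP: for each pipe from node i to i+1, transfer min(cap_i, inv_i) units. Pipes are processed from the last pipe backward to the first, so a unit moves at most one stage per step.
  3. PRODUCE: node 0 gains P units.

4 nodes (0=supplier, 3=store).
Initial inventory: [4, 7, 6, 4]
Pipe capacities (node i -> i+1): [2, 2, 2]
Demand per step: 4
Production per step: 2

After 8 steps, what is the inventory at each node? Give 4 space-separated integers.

Step 1: demand=4,sold=4 ship[2->3]=2 ship[1->2]=2 ship[0->1]=2 prod=2 -> inv=[4 7 6 2]
Step 2: demand=4,sold=2 ship[2->3]=2 ship[1->2]=2 ship[0->1]=2 prod=2 -> inv=[4 7 6 2]
Step 3: demand=4,sold=2 ship[2->3]=2 ship[1->2]=2 ship[0->1]=2 prod=2 -> inv=[4 7 6 2]
Step 4: demand=4,sold=2 ship[2->3]=2 ship[1->2]=2 ship[0->1]=2 prod=2 -> inv=[4 7 6 2]
Step 5: demand=4,sold=2 ship[2->3]=2 ship[1->2]=2 ship[0->1]=2 prod=2 -> inv=[4 7 6 2]
Step 6: demand=4,sold=2 ship[2->3]=2 ship[1->2]=2 ship[0->1]=2 prod=2 -> inv=[4 7 6 2]
Step 7: demand=4,sold=2 ship[2->3]=2 ship[1->2]=2 ship[0->1]=2 prod=2 -> inv=[4 7 6 2]
Step 8: demand=4,sold=2 ship[2->3]=2 ship[1->2]=2 ship[0->1]=2 prod=2 -> inv=[4 7 6 2]

4 7 6 2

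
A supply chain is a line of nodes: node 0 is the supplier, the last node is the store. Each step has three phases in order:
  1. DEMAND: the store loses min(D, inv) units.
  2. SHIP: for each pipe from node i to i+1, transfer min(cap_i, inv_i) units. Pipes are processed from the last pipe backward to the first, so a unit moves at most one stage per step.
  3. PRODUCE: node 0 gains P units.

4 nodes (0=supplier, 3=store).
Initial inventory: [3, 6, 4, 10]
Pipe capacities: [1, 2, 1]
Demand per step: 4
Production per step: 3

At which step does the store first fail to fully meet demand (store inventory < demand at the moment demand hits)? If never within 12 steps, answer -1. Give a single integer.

Step 1: demand=4,sold=4 ship[2->3]=1 ship[1->2]=2 ship[0->1]=1 prod=3 -> [5 5 5 7]
Step 2: demand=4,sold=4 ship[2->3]=1 ship[1->2]=2 ship[0->1]=1 prod=3 -> [7 4 6 4]
Step 3: demand=4,sold=4 ship[2->3]=1 ship[1->2]=2 ship[0->1]=1 prod=3 -> [9 3 7 1]
Step 4: demand=4,sold=1 ship[2->3]=1 ship[1->2]=2 ship[0->1]=1 prod=3 -> [11 2 8 1]
Step 5: demand=4,sold=1 ship[2->3]=1 ship[1->2]=2 ship[0->1]=1 prod=3 -> [13 1 9 1]
Step 6: demand=4,sold=1 ship[2->3]=1 ship[1->2]=1 ship[0->1]=1 prod=3 -> [15 1 9 1]
Step 7: demand=4,sold=1 ship[2->3]=1 ship[1->2]=1 ship[0->1]=1 prod=3 -> [17 1 9 1]
Step 8: demand=4,sold=1 ship[2->3]=1 ship[1->2]=1 ship[0->1]=1 prod=3 -> [19 1 9 1]
Step 9: demand=4,sold=1 ship[2->3]=1 ship[1->2]=1 ship[0->1]=1 prod=3 -> [21 1 9 1]
Step 10: demand=4,sold=1 ship[2->3]=1 ship[1->2]=1 ship[0->1]=1 prod=3 -> [23 1 9 1]
Step 11: demand=4,sold=1 ship[2->3]=1 ship[1->2]=1 ship[0->1]=1 prod=3 -> [25 1 9 1]
Step 12: demand=4,sold=1 ship[2->3]=1 ship[1->2]=1 ship[0->1]=1 prod=3 -> [27 1 9 1]
First stockout at step 4

4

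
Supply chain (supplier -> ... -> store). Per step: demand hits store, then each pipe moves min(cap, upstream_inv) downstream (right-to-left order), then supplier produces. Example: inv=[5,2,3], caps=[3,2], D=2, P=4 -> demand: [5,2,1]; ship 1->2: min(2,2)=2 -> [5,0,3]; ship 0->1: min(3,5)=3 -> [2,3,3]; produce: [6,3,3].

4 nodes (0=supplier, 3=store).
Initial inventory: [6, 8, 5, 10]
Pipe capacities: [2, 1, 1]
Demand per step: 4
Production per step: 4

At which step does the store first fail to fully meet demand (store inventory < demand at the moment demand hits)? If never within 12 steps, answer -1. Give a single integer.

Step 1: demand=4,sold=4 ship[2->3]=1 ship[1->2]=1 ship[0->1]=2 prod=4 -> [8 9 5 7]
Step 2: demand=4,sold=4 ship[2->3]=1 ship[1->2]=1 ship[0->1]=2 prod=4 -> [10 10 5 4]
Step 3: demand=4,sold=4 ship[2->3]=1 ship[1->2]=1 ship[0->1]=2 prod=4 -> [12 11 5 1]
Step 4: demand=4,sold=1 ship[2->3]=1 ship[1->2]=1 ship[0->1]=2 prod=4 -> [14 12 5 1]
Step 5: demand=4,sold=1 ship[2->3]=1 ship[1->2]=1 ship[0->1]=2 prod=4 -> [16 13 5 1]
Step 6: demand=4,sold=1 ship[2->3]=1 ship[1->2]=1 ship[0->1]=2 prod=4 -> [18 14 5 1]
Step 7: demand=4,sold=1 ship[2->3]=1 ship[1->2]=1 ship[0->1]=2 prod=4 -> [20 15 5 1]
Step 8: demand=4,sold=1 ship[2->3]=1 ship[1->2]=1 ship[0->1]=2 prod=4 -> [22 16 5 1]
Step 9: demand=4,sold=1 ship[2->3]=1 ship[1->2]=1 ship[0->1]=2 prod=4 -> [24 17 5 1]
Step 10: demand=4,sold=1 ship[2->3]=1 ship[1->2]=1 ship[0->1]=2 prod=4 -> [26 18 5 1]
Step 11: demand=4,sold=1 ship[2->3]=1 ship[1->2]=1 ship[0->1]=2 prod=4 -> [28 19 5 1]
Step 12: demand=4,sold=1 ship[2->3]=1 ship[1->2]=1 ship[0->1]=2 prod=4 -> [30 20 5 1]
First stockout at step 4

4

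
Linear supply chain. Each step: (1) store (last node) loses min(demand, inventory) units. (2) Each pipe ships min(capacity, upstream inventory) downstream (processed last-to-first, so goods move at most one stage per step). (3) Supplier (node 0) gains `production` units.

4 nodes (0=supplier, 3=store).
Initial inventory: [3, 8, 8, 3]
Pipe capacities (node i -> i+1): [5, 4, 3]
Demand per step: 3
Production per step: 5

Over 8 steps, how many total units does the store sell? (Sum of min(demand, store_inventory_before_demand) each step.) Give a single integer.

Answer: 24

Derivation:
Step 1: sold=3 (running total=3) -> [5 7 9 3]
Step 2: sold=3 (running total=6) -> [5 8 10 3]
Step 3: sold=3 (running total=9) -> [5 9 11 3]
Step 4: sold=3 (running total=12) -> [5 10 12 3]
Step 5: sold=3 (running total=15) -> [5 11 13 3]
Step 6: sold=3 (running total=18) -> [5 12 14 3]
Step 7: sold=3 (running total=21) -> [5 13 15 3]
Step 8: sold=3 (running total=24) -> [5 14 16 3]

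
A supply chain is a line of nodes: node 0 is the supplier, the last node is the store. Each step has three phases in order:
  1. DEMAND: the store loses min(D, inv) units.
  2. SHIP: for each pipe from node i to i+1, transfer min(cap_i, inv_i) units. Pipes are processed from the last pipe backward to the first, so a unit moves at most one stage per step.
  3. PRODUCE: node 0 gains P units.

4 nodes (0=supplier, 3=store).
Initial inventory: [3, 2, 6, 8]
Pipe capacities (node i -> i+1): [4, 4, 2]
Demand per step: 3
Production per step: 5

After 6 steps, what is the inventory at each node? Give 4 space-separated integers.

Step 1: demand=3,sold=3 ship[2->3]=2 ship[1->2]=2 ship[0->1]=3 prod=5 -> inv=[5 3 6 7]
Step 2: demand=3,sold=3 ship[2->3]=2 ship[1->2]=3 ship[0->1]=4 prod=5 -> inv=[6 4 7 6]
Step 3: demand=3,sold=3 ship[2->3]=2 ship[1->2]=4 ship[0->1]=4 prod=5 -> inv=[7 4 9 5]
Step 4: demand=3,sold=3 ship[2->3]=2 ship[1->2]=4 ship[0->1]=4 prod=5 -> inv=[8 4 11 4]
Step 5: demand=3,sold=3 ship[2->3]=2 ship[1->2]=4 ship[0->1]=4 prod=5 -> inv=[9 4 13 3]
Step 6: demand=3,sold=3 ship[2->3]=2 ship[1->2]=4 ship[0->1]=4 prod=5 -> inv=[10 4 15 2]

10 4 15 2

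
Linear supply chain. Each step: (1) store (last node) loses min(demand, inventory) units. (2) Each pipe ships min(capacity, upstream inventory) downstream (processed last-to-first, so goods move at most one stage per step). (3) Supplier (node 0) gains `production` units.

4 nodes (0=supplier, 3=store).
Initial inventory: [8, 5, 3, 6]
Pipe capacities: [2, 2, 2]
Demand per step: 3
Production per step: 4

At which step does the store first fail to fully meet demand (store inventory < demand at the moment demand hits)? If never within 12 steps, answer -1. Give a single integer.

Step 1: demand=3,sold=3 ship[2->3]=2 ship[1->2]=2 ship[0->1]=2 prod=4 -> [10 5 3 5]
Step 2: demand=3,sold=3 ship[2->3]=2 ship[1->2]=2 ship[0->1]=2 prod=4 -> [12 5 3 4]
Step 3: demand=3,sold=3 ship[2->3]=2 ship[1->2]=2 ship[0->1]=2 prod=4 -> [14 5 3 3]
Step 4: demand=3,sold=3 ship[2->3]=2 ship[1->2]=2 ship[0->1]=2 prod=4 -> [16 5 3 2]
Step 5: demand=3,sold=2 ship[2->3]=2 ship[1->2]=2 ship[0->1]=2 prod=4 -> [18 5 3 2]
Step 6: demand=3,sold=2 ship[2->3]=2 ship[1->2]=2 ship[0->1]=2 prod=4 -> [20 5 3 2]
Step 7: demand=3,sold=2 ship[2->3]=2 ship[1->2]=2 ship[0->1]=2 prod=4 -> [22 5 3 2]
Step 8: demand=3,sold=2 ship[2->3]=2 ship[1->2]=2 ship[0->1]=2 prod=4 -> [24 5 3 2]
Step 9: demand=3,sold=2 ship[2->3]=2 ship[1->2]=2 ship[0->1]=2 prod=4 -> [26 5 3 2]
Step 10: demand=3,sold=2 ship[2->3]=2 ship[1->2]=2 ship[0->1]=2 prod=4 -> [28 5 3 2]
Step 11: demand=3,sold=2 ship[2->3]=2 ship[1->2]=2 ship[0->1]=2 prod=4 -> [30 5 3 2]
Step 12: demand=3,sold=2 ship[2->3]=2 ship[1->2]=2 ship[0->1]=2 prod=4 -> [32 5 3 2]
First stockout at step 5

5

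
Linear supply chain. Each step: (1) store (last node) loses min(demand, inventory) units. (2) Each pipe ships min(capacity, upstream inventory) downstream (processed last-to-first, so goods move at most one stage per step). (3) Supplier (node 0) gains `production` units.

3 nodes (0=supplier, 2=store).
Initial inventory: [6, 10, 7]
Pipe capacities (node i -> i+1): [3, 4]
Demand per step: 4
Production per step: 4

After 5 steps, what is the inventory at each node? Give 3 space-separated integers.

Step 1: demand=4,sold=4 ship[1->2]=4 ship[0->1]=3 prod=4 -> inv=[7 9 7]
Step 2: demand=4,sold=4 ship[1->2]=4 ship[0->1]=3 prod=4 -> inv=[8 8 7]
Step 3: demand=4,sold=4 ship[1->2]=4 ship[0->1]=3 prod=4 -> inv=[9 7 7]
Step 4: demand=4,sold=4 ship[1->2]=4 ship[0->1]=3 prod=4 -> inv=[10 6 7]
Step 5: demand=4,sold=4 ship[1->2]=4 ship[0->1]=3 prod=4 -> inv=[11 5 7]

11 5 7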